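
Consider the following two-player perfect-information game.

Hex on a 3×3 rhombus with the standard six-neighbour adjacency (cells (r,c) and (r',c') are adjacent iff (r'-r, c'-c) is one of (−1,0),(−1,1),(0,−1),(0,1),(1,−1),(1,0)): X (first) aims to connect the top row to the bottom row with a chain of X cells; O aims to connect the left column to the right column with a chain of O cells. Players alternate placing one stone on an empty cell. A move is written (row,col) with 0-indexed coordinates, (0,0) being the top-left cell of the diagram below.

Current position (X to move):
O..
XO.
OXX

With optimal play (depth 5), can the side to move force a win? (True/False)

X winning at [O../XO./OXX]: False

[O../XO./OXX] X move#1: (0,1):-1/OX./XO./OXX*, (0,2):-1/O.X/XO./OXX, (1,2):-1/O../XOX/OXX
[OX./XO./OXX] O move#2: (0,2):+1/OXO/XO./OXX*, (1,2):+1/OX./XOO/OXX
[OXO/XO./OXX] end (terminal -1, X#3); searched O../XO./OXX to 5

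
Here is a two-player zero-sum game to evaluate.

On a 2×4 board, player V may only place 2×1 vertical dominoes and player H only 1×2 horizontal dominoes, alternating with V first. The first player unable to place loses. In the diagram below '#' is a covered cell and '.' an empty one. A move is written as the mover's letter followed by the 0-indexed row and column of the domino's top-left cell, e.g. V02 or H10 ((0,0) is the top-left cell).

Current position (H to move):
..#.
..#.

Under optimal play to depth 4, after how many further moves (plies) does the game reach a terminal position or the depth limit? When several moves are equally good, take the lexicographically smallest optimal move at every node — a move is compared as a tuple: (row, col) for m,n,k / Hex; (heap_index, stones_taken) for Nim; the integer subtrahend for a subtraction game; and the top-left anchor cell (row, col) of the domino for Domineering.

ply 1, H at ..#./..#. | H00=+1→###./..#.*; H10=+1→..#./###.
ply 2, V at ###./..#. | V03=-1→####/..##*
ply 3, H at ####/..## | H10=+1→####/####*
ply 4: ####/#### is terminal -1 (V); from ..#./..#. depth 4

PV length from [..#./..#.]: 3 plies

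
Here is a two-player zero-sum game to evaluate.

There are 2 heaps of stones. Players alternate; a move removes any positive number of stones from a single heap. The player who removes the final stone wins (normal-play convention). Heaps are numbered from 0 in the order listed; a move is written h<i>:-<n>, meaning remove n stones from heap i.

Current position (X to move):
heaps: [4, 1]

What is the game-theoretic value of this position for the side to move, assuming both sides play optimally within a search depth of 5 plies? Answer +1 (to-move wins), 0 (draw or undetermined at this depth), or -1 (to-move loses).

value((4,1), X) = +1

[(4,1)] X move#1: h0:-1:-1/(3,1), h0:-2:-1/(2,1), h0:-3:+1/(1,1)*, h0:-4:-1/(0,1), h1:-1:-1/(4,0)
[(1,1)] O move#2: h0:-1:-1/(0,1)*, h1:-1:-1/(1,0)
[(0,1)] X move#3: h1:-1:+1/(0,0)*
[(0,0)] end (terminal -1, O#4); searched (4,1) to 5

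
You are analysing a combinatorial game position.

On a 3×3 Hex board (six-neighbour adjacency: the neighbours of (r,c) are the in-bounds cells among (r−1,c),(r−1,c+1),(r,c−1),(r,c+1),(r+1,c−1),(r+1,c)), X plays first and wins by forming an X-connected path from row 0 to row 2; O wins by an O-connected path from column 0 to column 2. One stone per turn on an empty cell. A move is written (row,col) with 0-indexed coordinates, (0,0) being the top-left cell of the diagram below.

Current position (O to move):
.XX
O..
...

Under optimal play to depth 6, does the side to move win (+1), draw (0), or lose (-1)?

value(.XX/O../..., O) = +1

[.XX/O../...] O move#1: (0,0):-1/OXX/O../..., (1,1):-1/.XX/OO./..., (1,2):-1/.XX/O.O/..., (2,0):-1/.XX/O../O.., (2,1):+1/.XX/O../.O.*, (2,2):-1/.XX/O../..O
[.XX/O../.O.] X move#2: (0,0):-1/XXX/O../.O.*, (1,1):-1/.XX/OX./.O., (1,2):-1/.XX/O.X/.O., (2,0):-1/.XX/O../XO., (2,2):-1/.XX/O../.OX
[XXX/O../.O.] O move#3: (1,1):+1/XXX/OO./.O.*, (1,2):+1/XXX/O.O/.O., (2,0):+1/XXX/O../OO., (2,2):+1/XXX/O../.OO
[XXX/OO./.O.] X move#4: (1,2):-1/XXX/OOX/.O.*, (2,0):-1/XXX/OO./XO., (2,2):-1/XXX/OO./.OX
[XXX/OOX/.O.] O move#5: (2,0):-1/XXX/OOX/OO., (2,2):+1/XXX/OOX/.OO*
[XXX/OOX/.OO] end (terminal -1, X#6); searched .XX/O../... to 6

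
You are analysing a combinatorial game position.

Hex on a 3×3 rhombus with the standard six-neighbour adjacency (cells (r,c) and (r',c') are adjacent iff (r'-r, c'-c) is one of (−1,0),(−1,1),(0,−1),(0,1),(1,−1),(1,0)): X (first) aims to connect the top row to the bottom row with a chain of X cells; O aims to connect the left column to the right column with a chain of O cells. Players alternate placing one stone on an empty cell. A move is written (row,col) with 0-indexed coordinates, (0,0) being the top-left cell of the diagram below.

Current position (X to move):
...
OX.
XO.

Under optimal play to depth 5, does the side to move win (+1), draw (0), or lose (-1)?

value(.../OX./XO., X) = +1

[.../OX./XO.] X move#1: (0,0):+1/X../OX./XO.*, (0,1):+1/.X./OX./XO., (0,2):+1/..X/OX./XO., (1,2):+1/.../OXX/XO., (2,2):+1/.../OX./XOX
[X../OX./XO.] O move#2: (0,1):-1/XO./OX./XO.*, (0,2):-1/X.O/OX./XO., (1,2):-1/X../OXO/XO., (2,2):-1/X../OX./XOO
[XO./OX./XO.] X move#3: (0,2):+1/XOX/OX./XO.*, (1,2):-1/XO./OXX/XO., (2,2):-1/XO./OX./XOX
[XOX/OX./XO.] end (terminal -1, O#4); searched .../OX./XO. to 5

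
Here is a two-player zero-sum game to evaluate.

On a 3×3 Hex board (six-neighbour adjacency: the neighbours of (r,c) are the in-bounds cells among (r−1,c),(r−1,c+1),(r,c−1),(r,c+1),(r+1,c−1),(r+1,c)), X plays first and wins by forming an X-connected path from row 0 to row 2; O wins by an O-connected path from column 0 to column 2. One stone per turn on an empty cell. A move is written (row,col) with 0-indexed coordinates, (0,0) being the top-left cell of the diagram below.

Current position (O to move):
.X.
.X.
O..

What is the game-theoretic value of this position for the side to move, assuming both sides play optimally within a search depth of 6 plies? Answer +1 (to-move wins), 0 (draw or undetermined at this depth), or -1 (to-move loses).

ply 1, O at .X./.X./O.. | (0,0)=-1→OX./.X./O..; (0,2)=-1→.XO/.X./O..; (1,0)=-1→.X./OX./O..; (1,2)=-1→.X./.XO/O..; (2,1)=+1→.X./.X./OO.*; (2,2)=-1→.X./.X./O.O
ply 2, X at .X./.X./OO. | (0,0)=-1→XX./.X./OO.*; (0,2)=-1→.XX/.X./OO.; (1,0)=-1→.X./XX./OO.; (1,2)=-1→.X./.XX/OO.; (2,2)=-1→.X./.X./OOX
ply 3, O at XX./.X./OO. | (0,2)=+1→XXO/.X./OO.*; (1,0)=+1→XX./OX./OO.; (1,2)=+1→XX./.XO/OO.; (2,2)=+1→XX./.X./OOO
ply 4, X at XXO/.X./OO. | (1,0)=-1→XXO/XX./OO.*; (1,2)=-1→XXO/.XX/OO.; (2,2)=-1→XXO/.X./OOX
ply 5, O at XXO/XX./OO. | (1,2)=+1→XXO/XXO/OO.*; (2,2)=+1→XXO/XX./OOO
ply 6: XXO/XXO/OO. is terminal -1 (X); from .X./.X./O.. depth 6

value(.X./.X./O.., O) = +1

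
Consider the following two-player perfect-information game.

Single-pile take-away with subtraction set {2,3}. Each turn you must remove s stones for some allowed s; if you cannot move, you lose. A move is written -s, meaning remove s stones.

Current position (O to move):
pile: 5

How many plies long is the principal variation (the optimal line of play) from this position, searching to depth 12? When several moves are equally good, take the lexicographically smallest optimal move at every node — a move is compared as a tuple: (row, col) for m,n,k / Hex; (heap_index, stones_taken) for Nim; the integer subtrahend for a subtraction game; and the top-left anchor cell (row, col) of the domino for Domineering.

PV length from [5]: 2 plies

p1 O@[5]: -2[3]-1* -3[2]-1
p2 X@[3]: -2[1]+1* -3[0]+1
p3 O@[1] terminal -1; root [5] d12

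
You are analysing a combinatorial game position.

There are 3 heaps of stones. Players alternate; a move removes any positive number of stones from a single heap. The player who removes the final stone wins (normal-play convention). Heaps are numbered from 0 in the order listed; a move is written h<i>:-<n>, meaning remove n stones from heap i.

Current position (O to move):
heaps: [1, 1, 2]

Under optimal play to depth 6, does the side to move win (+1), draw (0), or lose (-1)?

p1 O@[(1,1,2)]: h0:-1[(0,1,2)]-1 h1:-1[(1,0,2)]-1 h2:-1[(1,1,1)]-1 h2:-2[(1,1,0)]+1*
p2 X@[(1,1,0)]: h0:-1[(0,1,0)]-1* h1:-1[(1,0,0)]-1
p3 O@[(0,1,0)]: h1:-1[(0,0,0)]+1*
p4 X@[(0,0,0)] terminal -1; root [(1,1,2)] d6

value((1,1,2), O) = +1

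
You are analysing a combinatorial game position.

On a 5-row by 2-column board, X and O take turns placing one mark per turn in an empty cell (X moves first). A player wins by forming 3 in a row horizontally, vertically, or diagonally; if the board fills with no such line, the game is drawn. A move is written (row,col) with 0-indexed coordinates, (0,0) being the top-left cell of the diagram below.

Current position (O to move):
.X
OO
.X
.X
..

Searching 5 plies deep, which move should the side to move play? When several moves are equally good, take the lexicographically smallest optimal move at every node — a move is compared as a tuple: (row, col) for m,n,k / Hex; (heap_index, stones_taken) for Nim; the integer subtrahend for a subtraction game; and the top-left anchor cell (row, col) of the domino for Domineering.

[.X/OO/.X/.X/..] O move#1: (0,0):-1/OX/OO/.X/.X/.., (2,0):-1/.X/OO/OX/.X/.., (3,0):-1/.X/OO/.X/OX/.., (4,0):-1/.X/OO/.X/.X/O., (4,1):+0/.X/OO/.X/.X/.O*
[.X/OO/.X/.X/.O] X move#2: (0,0):+0/XX/OO/.X/.X/.O*, (2,0):+0/.X/OO/XX/.X/.O, (3,0):+0/.X/OO/.X/XX/.O, (4,0):-1/.X/OO/.X/.X/XO
[XX/OO/.X/.X/.O] O move#3: (2,0):+0/XX/OO/OX/.X/.O*, (3,0):+0/XX/OO/.X/OX/.O, (4,0):+0/XX/OO/.X/.X/OO
[XX/OO/OX/.X/.O] X move#4: (3,0):+0/XX/OO/OX/XX/.O*, (4,0):-1/XX/OO/OX/.X/XO
[XX/OO/OX/XX/.O] O move#5: (4,0):+0/XX/OO/OX/XX/OO*
[XX/OO/OX/XX/OO] end (terminal +0, X#6); searched .X/OO/.X/.X/.. to 5

O's best at [.X/OO/.X/.X/..]: (4,1)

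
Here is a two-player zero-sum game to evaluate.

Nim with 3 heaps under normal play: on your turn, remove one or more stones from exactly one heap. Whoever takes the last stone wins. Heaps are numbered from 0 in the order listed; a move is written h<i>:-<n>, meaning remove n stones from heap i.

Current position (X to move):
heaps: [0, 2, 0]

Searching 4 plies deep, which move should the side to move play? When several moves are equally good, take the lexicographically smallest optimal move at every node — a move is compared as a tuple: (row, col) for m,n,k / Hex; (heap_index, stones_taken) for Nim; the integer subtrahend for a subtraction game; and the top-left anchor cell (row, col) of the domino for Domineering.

[(0,2,0)] X move#1: h1:-1:-1/(0,1,0), h1:-2:+1/(0,0,0)*
[(0,0,0)] end (terminal -1, O#2); searched (0,2,0) to 4

X's best at [(0,2,0)]: h1:-2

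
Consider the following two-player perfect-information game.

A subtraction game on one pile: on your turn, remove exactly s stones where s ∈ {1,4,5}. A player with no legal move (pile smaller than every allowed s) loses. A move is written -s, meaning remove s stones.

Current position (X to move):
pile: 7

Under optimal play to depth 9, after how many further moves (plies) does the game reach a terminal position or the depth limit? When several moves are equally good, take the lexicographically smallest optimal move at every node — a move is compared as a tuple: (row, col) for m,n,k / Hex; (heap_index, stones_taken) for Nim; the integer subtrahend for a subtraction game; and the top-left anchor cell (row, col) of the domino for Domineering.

PV length from [7]: 3 plies

[7] X move#1: -1:-1/6, -4:-1/3, -5:+1/2*
[2] O move#2: -1:-1/1*
[1] X move#3: -1:+1/0*
[0] end (terminal -1, O#4); searched 7 to 9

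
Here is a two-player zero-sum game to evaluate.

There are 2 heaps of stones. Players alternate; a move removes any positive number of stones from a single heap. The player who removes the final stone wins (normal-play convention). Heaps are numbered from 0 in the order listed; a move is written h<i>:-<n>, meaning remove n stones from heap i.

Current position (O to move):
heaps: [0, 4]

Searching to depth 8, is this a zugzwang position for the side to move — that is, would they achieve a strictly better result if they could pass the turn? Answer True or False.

zugzwang((0,4), O) = False

[(0,4)] O move#1: h1:-1:-1/(0,3), h1:-2:-1/(0,2), h1:-3:-1/(0,1), h1:-4:+1/(0,0)*
[(0,0)] end (terminal -1, X#2); searched (0,4) to 8
pass branch (X moves first from the same position):
  | [(0,4)] X move#1: h1:-1:-1/(0,3), h1:-2:-1/(0,2), h1:-3:-1/(0,1), h1:-4:+1/(0,0)*
  | [(0,0)] end (terminal -1, O#2); searched (0,4) to 8
O moving scores +1; O passing scores -1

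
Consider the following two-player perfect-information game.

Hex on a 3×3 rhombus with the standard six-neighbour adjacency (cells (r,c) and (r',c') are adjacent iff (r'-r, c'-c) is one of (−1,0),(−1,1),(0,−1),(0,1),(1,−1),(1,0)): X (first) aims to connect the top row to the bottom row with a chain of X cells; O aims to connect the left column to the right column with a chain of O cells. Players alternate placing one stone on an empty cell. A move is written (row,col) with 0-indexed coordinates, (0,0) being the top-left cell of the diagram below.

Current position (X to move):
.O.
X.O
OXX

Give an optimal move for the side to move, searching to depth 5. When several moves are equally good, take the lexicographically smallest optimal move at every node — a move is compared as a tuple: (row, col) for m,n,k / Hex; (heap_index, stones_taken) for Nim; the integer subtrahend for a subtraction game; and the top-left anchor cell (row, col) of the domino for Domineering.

ply 1, X at .O./X.O/OXX | (0,0)=-1→XO./X.O/OXX; (0,2)=-1→.OX/X.O/OXX; (1,1)=+1→.O./XXO/OXX*
ply 2, O at .O./XXO/OXX | (0,0)=-1→OO./XXO/OXX*; (0,2)=-1→.OO/XXO/OXX
ply 3, X at OO./XXO/OXX | (0,2)=+1→OOX/XXO/OXX*
ply 4: OOX/XXO/OXX is terminal -1 (O); from .O./X.O/OXX depth 5

X's best at [.O./X.O/OXX]: (1,1)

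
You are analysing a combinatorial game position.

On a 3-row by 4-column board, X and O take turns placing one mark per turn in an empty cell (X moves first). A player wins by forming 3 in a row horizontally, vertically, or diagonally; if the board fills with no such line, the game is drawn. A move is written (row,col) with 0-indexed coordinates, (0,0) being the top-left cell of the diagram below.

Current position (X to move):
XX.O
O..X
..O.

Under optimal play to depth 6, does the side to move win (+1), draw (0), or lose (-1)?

p1 X@[XX.O/O..X/..O.]: (0,2)[XXXO/O..X/..O.]+1* (1,1)[XX.O/OX.X/..O.]+1 (1,2)[XX.O/O.XX/..O.]+1 (2,0)[XX.O/O..X/X.O.]+1 (2,1)[XX.O/O..X/.XO.]+1 (2,3)[XX.O/O..X/..OX]+1
p2 O@[XXXO/O..X/..O.] terminal -1; root [XX.O/O..X/..O.] d6

value(XX.O/O..X/..O., X) = +1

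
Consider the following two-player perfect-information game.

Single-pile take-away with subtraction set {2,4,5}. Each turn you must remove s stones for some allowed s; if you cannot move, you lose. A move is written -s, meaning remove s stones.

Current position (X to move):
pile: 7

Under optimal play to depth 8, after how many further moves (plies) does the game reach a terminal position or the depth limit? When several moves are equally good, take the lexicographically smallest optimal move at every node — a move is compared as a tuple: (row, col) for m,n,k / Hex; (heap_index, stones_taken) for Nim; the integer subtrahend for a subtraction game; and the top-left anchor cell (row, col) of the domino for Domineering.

PV length from [7]: 2 plies

ply 1, X at 7 | -2=-1→5*; -4=-1→3; -5=-1→2
ply 2, O at 5 | -2=-1→3; -4=+1→1*; -5=+1→0
ply 3: 1 is terminal -1 (X); from 7 depth 8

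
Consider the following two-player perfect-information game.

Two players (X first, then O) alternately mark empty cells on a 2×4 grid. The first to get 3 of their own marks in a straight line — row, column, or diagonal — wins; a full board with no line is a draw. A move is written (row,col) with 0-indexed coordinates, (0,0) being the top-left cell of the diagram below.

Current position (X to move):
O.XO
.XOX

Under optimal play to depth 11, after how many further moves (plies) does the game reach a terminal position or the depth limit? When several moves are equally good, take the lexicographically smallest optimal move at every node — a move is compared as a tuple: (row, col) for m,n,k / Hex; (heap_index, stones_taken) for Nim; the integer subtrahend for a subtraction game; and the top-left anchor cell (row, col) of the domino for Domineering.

PV length from [O.XO/.XOX]: 2 plies

[O.XO/.XOX] X move#1: (0,1):+0/OXXO/.XOX*, (1,0):+0/O.XO/XXOX
[OXXO/.XOX] O move#2: (1,0):+0/OXXO/OXOX*
[OXXO/OXOX] end (terminal +0, X#3); searched O.XO/.XOX to 11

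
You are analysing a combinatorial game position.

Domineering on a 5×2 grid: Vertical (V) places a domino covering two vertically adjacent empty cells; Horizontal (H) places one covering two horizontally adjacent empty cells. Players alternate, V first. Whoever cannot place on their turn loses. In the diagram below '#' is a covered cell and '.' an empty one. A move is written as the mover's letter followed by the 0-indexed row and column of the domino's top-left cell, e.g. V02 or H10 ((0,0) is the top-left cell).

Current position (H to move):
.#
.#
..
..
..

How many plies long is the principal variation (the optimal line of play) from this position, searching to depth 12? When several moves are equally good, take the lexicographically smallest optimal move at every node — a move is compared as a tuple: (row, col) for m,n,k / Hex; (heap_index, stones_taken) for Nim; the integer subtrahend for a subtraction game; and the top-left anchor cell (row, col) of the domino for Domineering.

[.#/.#/../../..] H move#1: H20:-1/.#/.#/##/../.., H30:+1/.#/.#/../##/..*, H40:-1/.#/.#/../../##
[.#/.#/../##/..] V move#2: V00:-1/##/##/../##/..*, V10:-1/.#/##/#./##/..
[##/##/../##/..] H move#3: H20:+1/##/##/##/##/..*, H40:+1/##/##/../##/##
[##/##/##/##/..] end (terminal -1, V#4); searched .#/.#/../../.. to 12

PV length from [.#/.#/../../..]: 3 plies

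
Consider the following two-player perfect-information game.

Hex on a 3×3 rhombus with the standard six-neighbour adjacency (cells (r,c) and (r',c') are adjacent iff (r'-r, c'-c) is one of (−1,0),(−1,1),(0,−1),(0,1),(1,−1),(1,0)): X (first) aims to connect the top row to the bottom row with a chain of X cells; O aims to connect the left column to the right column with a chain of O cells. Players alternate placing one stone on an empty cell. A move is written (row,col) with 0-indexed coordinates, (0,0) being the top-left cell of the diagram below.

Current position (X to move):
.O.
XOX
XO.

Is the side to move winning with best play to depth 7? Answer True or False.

p1 X@[.O./XOX/XO.]: (0,0)[XO./XOX/XO.]+1* (0,2)[.OX/XOX/XO.]+1 (2,2)[.O./XOX/XOX]+1
p2 O@[XO./XOX/XO.] terminal -1; root [.O./XOX/XO.] d7

X winning at [.O./XOX/XO.]: True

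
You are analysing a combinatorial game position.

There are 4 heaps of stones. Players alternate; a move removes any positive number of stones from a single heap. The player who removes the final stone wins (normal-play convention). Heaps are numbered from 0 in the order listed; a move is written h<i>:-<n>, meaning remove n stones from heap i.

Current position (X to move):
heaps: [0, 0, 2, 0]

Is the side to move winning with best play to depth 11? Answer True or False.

p1 X@[(0,0,2,0)]: h2:-1[(0,0,1,0)]-1 h2:-2[(0,0,0,0)]+1*
p2 O@[(0,0,0,0)] terminal -1; root [(0,0,2,0)] d11

X winning at [(0,0,2,0)]: True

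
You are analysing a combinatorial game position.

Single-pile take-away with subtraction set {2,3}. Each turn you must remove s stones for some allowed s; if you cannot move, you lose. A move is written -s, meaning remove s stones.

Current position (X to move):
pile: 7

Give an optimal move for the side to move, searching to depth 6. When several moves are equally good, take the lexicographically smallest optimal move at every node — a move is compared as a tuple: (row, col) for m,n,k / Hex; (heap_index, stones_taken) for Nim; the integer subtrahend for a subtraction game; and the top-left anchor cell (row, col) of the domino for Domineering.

X's best at [7]: -2

ply 1, X at 7 | -2=+1→5*; -3=-1→4
ply 2, O at 5 | -2=-1→3*; -3=-1→2
ply 3, X at 3 | -2=+1→1*; -3=+1→0
ply 4: 1 is terminal -1 (O); from 7 depth 6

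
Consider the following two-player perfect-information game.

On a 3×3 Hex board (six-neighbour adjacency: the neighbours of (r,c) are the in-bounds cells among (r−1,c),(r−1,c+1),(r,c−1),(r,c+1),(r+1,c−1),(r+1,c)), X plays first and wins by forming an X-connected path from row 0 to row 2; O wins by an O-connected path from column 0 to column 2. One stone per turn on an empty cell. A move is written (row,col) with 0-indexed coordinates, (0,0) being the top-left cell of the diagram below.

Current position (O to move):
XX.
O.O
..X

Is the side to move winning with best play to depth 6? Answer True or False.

O winning at [XX./O.O/..X]: True

ply 1, O at XX./O.O/..X | (0,2)=-1→XXO/O.O/..X; (1,1)=+1→XX./OOO/..X*; (2,0)=+1→XX./O.O/O.X; (2,1)=+1→XX./O.O/.OX
ply 2: XX./OOO/..X is terminal -1 (X); from XX./O.O/..X depth 6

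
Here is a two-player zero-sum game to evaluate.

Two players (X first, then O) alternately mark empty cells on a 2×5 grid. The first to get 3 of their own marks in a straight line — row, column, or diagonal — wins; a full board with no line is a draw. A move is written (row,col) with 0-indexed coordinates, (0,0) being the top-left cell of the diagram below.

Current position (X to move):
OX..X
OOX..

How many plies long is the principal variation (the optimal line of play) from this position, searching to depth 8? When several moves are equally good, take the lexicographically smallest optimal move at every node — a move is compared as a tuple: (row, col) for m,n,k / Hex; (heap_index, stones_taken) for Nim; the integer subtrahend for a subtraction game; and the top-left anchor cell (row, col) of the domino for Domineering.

ply 1, X at OX..X/OOX.. | (0,2)=+0→OXX.X/OOX..*; (0,3)=+0→OX.XX/OOX..; (1,3)=+0→OX..X/OOXX.; (1,4)=+0→OX..X/OOX.X
ply 2, O at OXX.X/OOX.. | (0,3)=+0→OXXOX/OOX..*; (1,3)=-1→OXX.X/OOXO.; (1,4)=-1→OXX.X/OOX.O
ply 3, X at OXXOX/OOX.. | (1,3)=+0→OXXOX/OOXX.*; (1,4)=+0→OXXOX/OOX.X
ply 4, O at OXXOX/OOXX. | (1,4)=+0→OXXOX/OOXXO*
ply 5: OXXOX/OOXXO is terminal +0 (X); from OX..X/OOX.. depth 8

PV length from [OX..X/OOX..]: 4 plies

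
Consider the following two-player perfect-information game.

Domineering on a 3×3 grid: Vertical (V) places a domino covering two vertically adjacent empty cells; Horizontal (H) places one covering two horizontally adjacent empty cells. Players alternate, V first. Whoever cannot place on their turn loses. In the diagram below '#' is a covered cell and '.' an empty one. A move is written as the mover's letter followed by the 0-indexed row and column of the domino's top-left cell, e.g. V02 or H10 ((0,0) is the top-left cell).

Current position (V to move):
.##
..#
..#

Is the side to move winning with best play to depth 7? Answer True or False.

p1 V@[.##/..#/..#]: V00[###/#.#/..#]-1 V10[.##/#.#/#.#]+1* V11[.##/.##/.##]+1
p2 H@[.##/#.#/#.#] terminal -1; root [.##/..#/..#] d7

V winning at [.##/..#/..#]: True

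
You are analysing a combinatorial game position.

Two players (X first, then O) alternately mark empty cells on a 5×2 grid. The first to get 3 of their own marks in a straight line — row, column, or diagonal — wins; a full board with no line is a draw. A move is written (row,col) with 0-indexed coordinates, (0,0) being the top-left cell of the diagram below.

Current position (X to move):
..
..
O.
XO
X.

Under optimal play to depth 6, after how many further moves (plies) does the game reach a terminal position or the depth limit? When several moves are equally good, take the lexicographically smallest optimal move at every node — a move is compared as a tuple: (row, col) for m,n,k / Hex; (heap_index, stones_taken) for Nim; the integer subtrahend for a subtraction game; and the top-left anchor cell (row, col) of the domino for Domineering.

PV length from [../../O./XO/X.]: 6 plies

ply 1, X at ../../O./XO/X. | (0,0)=-1→X./../O./XO/X.; (0,1)=-1→.X/../O./XO/X.; (1,0)=-1→../X./O./XO/X.; (1,1)=+0→../.X/O./XO/X.*; (2,1)=+0→../../OX/XO/X.; (4,1)=+0→../../O./XO/XX
ply 2, O at ../.X/O./XO/X. | (0,0)=+0→O./.X/O./XO/X.*; (0,1)=+0→.O/.X/O./XO/X.; (1,0)=+0→../OX/O./XO/X.; (2,1)=+0→../.X/OO/XO/X.; (4,1)=+0→../.X/O./XO/XO
ply 3, X at O./.X/O./XO/X. | (0,1)=-1→OX/.X/O./XO/X.; (1,0)=+0→O./XX/O./XO/X.*; (2,1)=-1→O./.X/OX/XO/X.; (4,1)=-1→O./.X/O./XO/XX
ply 4, O at O./XX/O./XO/X. | (0,1)=+0→OO/XX/O./XO/X.*; (2,1)=+0→O./XX/OO/XO/X.; (4,1)=+0→O./XX/O./XO/XO
ply 5, X at OO/XX/O./XO/X. | (2,1)=+0→OO/XX/OX/XO/X.*; (4,1)=+0→OO/XX/O./XO/XX
ply 6, O at OO/XX/OX/XO/X. | (4,1)=+0→OO/XX/OX/XO/XO*
ply 7: OO/XX/OX/XO/XO is terminal +0 (X); from ../../O./XO/X. depth 6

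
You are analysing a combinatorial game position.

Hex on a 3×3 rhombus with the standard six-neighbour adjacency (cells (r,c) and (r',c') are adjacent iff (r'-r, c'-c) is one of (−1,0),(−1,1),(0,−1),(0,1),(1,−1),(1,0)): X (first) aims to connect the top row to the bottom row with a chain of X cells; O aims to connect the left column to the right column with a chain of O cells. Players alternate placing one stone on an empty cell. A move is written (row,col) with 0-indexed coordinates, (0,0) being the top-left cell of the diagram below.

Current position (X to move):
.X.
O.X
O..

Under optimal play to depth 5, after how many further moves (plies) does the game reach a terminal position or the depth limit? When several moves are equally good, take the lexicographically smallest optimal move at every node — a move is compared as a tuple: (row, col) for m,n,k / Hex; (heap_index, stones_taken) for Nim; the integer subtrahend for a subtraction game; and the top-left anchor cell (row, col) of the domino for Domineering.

PV length from [.X./O.X/O..]: 5 plies

ply 1, X at .X./O.X/O.. | (0,0)=+1→XX./O.X/O..*; (0,2)=+1→.XX/O.X/O..; (1,1)=+1→.X./OXX/O..; (2,1)=+1→.X./O.X/OX.; (2,2)=+1→.X./O.X/O.X
ply 2, O at XX./O.X/O.. | (0,2)=-1→XXO/O.X/O..*; (1,1)=-1→XX./OOX/O..; (2,1)=-1→XX./O.X/OO.; (2,2)=-1→XX./O.X/O.O
ply 3, X at XXO/O.X/O.. | (1,1)=+1→XXO/OXX/O..*; (2,1)=-1→XXO/O.X/OX.; (2,2)=-1→XXO/O.X/O.X
ply 4, O at XXO/OXX/O.. | (2,1)=-1→XXO/OXX/OO.*; (2,2)=-1→XXO/OXX/O.O
ply 5, X at XXO/OXX/OO. | (2,2)=+1→XXO/OXX/OOX*
ply 6: XXO/OXX/OOX is terminal -1 (O); from .X./O.X/O.. depth 5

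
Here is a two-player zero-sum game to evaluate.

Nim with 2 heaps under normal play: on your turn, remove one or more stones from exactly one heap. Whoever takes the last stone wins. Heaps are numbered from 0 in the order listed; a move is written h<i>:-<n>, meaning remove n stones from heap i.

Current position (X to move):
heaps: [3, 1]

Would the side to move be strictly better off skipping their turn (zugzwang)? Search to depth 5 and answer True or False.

zugzwang((3,1), X) = False

p1 X@[(3,1)]: h0:-1[(2,1)]-1 h0:-2[(1,1)]+1* h0:-3[(0,1)]-1 h1:-1[(3,0)]-1
p2 O@[(1,1)]: h0:-1[(0,1)]-1* h1:-1[(1,0)]-1
p3 X@[(0,1)]: h1:-1[(0,0)]+1*
p4 O@[(0,0)] terminal -1; root [(3,1)] d5
if X skipped the turn, O would face:
~ p1 O@[(3,1)]: h0:-1[(2,1)]-1 h0:-2[(1,1)]+1* h0:-3[(0,1)]-1 h1:-1[(3,0)]-1
~ p2 X@[(1,1)]: h0:-1[(0,1)]-1* h1:-1[(1,0)]-1
~ p3 O@[(0,1)]: h1:-1[(0,0)]+1*
~ p4 X@[(0,0)] terminal -1; root [(3,1)] d5
compare (X): move=+1 vs pass=-1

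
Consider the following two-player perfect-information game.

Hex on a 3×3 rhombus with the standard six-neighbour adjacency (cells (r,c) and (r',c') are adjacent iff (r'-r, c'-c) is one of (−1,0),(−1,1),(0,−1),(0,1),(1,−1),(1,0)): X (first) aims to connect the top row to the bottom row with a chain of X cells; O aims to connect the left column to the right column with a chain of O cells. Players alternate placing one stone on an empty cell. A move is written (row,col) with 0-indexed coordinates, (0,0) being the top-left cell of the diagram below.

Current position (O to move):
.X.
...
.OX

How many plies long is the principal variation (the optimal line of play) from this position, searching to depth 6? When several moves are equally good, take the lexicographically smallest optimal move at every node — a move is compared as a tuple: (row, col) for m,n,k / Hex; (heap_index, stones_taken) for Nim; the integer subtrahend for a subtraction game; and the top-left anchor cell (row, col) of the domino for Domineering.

p1 O@[.X./.../.OX]: (0,0)[OX./.../.OX]-1 (0,2)[.XO/.../.OX]-1 (1,0)[.X./O../.OX]-1 (1,1)[.X./.O./.OX]+1* (1,2)[.X./..O/.OX]-1 (2,0)[.X./.../OOX]-1
p2 X@[.X./.O./.OX]: (0,0)[XX./.O./.OX]-1* (0,2)[.XX/.O./.OX]-1 (1,0)[.X./XO./.OX]-1 (1,2)[.X./.OX/.OX]-1 (2,0)[.X./.O./XOX]-1
p3 O@[XX./.O./.OX]: (0,2)[XXO/.O./.OX]+1* (1,0)[XX./OO./.OX]+1 (1,2)[XX./.OO/.OX]+1 (2,0)[XX./.O./OOX]+1
p4 X@[XXO/.O./.OX]: (1,0)[XXO/XO./.OX]-1* (1,2)[XXO/.OX/.OX]-1 (2,0)[XXO/.O./XOX]-1
p5 O@[XXO/XO./.OX]: (1,2)[XXO/XOO/.OX]-1 (2,0)[XXO/XO./OOX]+1*
p6 X@[XXO/XO./OOX] terminal -1; root [.X./.../.OX] d6

PV length from [.X./.../.OX]: 5 plies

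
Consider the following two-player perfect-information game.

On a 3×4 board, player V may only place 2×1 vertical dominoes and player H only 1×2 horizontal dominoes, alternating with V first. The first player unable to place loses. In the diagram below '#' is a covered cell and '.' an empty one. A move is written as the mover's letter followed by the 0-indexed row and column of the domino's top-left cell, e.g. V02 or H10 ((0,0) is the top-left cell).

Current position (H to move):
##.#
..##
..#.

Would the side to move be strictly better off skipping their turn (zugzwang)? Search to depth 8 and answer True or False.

zugzwang(##.#/..##/..#., H) = False

p1 H@[##.#/..##/..#.]: H10[##.#/####/..#.]+1* H20[##.#/..##/###.]+1
p2 V@[##.#/####/..#.] terminal -1; root [##.#/..##/..#.] d8
pass branch (V moves first from the same position):
  | p1 V@[##.#/..##/..#.]: V10[##.#/#.##/#.#.]+1* V11[##.#/.###/.##.]+1
  | p2 H@[##.#/#.##/#.#.] terminal -1; root [##.#/..##/..#.] d8
H moving scores +1; H passing scores -1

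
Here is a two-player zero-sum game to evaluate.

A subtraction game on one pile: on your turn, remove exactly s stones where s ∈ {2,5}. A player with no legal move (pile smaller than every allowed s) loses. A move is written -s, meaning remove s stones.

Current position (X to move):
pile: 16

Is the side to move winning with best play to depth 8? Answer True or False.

X winning at [16]: True

ply 1, X at 16 | -2=+1→14*; -5=+1→11
ply 2, O at 14 | -2=-1→12*; -5=-1→9
ply 3, X at 12 | -2=-1→10; -5=+1→7*
ply 4, O at 7 | -2=-1→5*; -5=-1→2
ply 5, X at 5 | -2=-1→3; -5=+1→0*
ply 6: 0 is terminal -1 (O); from 16 depth 8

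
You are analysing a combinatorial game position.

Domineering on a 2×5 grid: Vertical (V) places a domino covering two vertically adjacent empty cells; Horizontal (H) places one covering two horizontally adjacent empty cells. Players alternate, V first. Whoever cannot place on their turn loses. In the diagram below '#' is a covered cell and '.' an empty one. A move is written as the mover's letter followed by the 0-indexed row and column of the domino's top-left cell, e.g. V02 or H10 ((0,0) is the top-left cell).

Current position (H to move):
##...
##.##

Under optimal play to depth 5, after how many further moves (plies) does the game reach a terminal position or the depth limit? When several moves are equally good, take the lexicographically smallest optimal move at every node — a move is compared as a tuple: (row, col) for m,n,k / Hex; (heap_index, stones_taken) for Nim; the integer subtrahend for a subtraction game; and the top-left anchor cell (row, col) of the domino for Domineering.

PV length from [##.../##.##]: 1 ply

[##.../##.##] H move#1: H02:+1/####./##.##*, H03:-1/##.##/##.##
[####./##.##] end (terminal -1, V#2); searched ##.../##.## to 5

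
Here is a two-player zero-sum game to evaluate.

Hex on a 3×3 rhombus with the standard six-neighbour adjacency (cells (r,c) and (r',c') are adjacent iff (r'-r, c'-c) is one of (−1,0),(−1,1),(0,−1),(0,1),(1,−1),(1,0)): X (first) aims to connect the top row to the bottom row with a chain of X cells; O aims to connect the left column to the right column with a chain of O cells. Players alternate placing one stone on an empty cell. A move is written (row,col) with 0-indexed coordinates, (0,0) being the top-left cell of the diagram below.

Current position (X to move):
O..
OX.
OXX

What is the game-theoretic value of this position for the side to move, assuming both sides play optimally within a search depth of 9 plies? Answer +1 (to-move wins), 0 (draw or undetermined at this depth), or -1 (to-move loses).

[O../OX./OXX] X move#1: (0,1):+1/OX./OX./OXX*, (0,2):+1/O.X/OX./OXX, (1,2):+1/O../OXX/OXX
[OX./OX./OXX] end (terminal -1, O#2); searched O../OX./OXX to 9

value(O../OX./OXX, X) = +1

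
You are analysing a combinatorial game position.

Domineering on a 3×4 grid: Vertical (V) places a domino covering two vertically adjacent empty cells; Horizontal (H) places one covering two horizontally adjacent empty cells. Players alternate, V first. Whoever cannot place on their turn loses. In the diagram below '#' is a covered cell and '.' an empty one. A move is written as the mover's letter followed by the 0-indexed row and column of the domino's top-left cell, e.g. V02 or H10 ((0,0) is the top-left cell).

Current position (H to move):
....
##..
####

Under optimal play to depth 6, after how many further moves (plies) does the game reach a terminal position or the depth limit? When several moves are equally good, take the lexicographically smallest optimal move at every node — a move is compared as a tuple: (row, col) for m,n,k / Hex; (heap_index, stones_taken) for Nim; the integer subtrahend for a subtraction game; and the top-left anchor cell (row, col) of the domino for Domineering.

[..../##../####] H move#1: H00:-1/##../##../####, H01:-1/.##./##../####, H02:+1/..##/##../####*, H12:+1/..../####/####
[..##/##../####] end (terminal -1, V#2); searched ..../##../#### to 6

PV length from [..../##../####]: 1 ply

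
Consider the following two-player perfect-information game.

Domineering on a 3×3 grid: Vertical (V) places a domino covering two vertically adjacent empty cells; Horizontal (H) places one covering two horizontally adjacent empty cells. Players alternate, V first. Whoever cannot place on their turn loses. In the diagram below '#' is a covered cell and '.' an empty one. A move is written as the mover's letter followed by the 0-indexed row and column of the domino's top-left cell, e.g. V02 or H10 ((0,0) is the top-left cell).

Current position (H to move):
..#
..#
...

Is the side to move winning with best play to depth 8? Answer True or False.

[..#/..#/...] H move#1: H00:-1/###/..#/..., H10:+1/..#/###/...*, H20:-1/..#/..#/##., H21:-1/..#/..#/.##
[..#/###/...] end (terminal -1, V#2); searched ..#/..#/... to 8

H winning at [..#/..#/...]: True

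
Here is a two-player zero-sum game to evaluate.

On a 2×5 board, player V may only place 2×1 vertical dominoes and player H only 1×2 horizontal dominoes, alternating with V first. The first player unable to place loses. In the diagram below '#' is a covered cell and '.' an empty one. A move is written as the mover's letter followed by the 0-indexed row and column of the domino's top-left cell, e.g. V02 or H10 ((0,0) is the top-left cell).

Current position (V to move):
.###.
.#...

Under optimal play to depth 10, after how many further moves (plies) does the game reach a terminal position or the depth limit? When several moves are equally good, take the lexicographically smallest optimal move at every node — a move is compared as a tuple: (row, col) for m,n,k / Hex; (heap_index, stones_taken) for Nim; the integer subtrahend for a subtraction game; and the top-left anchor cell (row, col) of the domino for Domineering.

PV length from [.###./.#...]: 3 plies

p1 V@[.###./.#...]: V00[####./##...]-1 V04[.####/.#..#]+1*
p2 H@[.####/.#..#]: H12[.####/.####]-1*
p3 V@[.####/.####]: V00[#####/#####]+1*
p4 H@[#####/#####] terminal -1; root [.###./.#...] d10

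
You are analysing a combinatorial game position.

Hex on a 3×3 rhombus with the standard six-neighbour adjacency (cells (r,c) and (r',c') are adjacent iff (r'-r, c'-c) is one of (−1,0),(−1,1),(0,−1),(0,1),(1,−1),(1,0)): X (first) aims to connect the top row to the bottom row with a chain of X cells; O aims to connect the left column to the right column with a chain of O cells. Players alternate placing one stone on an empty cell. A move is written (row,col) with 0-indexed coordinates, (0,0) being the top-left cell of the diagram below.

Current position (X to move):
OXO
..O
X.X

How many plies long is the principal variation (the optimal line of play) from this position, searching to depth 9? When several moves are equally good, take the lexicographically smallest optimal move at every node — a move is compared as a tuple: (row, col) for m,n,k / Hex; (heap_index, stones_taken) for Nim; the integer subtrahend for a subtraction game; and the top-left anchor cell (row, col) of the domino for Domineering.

[OXO/..O/X.X] X move#1: (1,0):+1/OXO/X.O/X.X*, (1,1):+1/OXO/.XO/X.X, (2,1):+1/OXO/..O/XXX
[OXO/X.O/X.X] end (terminal -1, O#2); searched OXO/..O/X.X to 9

PV length from [OXO/..O/X.X]: 1 ply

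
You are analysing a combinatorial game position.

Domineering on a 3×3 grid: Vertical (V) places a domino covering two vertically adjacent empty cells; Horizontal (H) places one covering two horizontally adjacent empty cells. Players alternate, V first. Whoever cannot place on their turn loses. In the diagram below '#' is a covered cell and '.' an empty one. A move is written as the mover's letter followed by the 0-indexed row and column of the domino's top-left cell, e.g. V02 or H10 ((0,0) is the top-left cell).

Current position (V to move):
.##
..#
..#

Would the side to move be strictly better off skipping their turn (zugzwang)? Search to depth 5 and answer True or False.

p1 V@[.##/..#/..#]: V00[###/#.#/..#]-1 V10[.##/#.#/#.#]+1* V11[.##/.##/.##]+1
p2 H@[.##/#.#/#.#] terminal -1; root [.##/..#/..#] d5
pass branch (H moves first from the same position):
  | p1 H@[.##/..#/..#]: H10[.##/###/..#]+1* H20[.##/..#/###]-1
  | p2 V@[.##/###/..#] terminal -1; root [.##/..#/..#] d5
V moving scores +1; V passing scores -1

zugzwang(.##/..#/..#, V) = False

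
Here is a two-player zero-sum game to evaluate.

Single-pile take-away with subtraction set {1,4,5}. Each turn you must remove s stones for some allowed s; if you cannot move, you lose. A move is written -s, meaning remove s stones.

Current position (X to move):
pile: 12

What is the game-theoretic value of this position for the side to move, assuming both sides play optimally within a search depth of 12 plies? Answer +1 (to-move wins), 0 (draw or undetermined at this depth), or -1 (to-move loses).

value(12, X) = +1

p1 X@[12]: -1[11]-1 -4[8]+1* -5[7]-1
p2 O@[8]: -1[7]-1* -4[4]-1 -5[3]-1
p3 X@[7]: -1[6]-1 -4[3]-1 -5[2]+1*
p4 O@[2]: -1[1]-1*
p5 X@[1]: -1[0]+1*
p6 O@[0] terminal -1; root [12] d12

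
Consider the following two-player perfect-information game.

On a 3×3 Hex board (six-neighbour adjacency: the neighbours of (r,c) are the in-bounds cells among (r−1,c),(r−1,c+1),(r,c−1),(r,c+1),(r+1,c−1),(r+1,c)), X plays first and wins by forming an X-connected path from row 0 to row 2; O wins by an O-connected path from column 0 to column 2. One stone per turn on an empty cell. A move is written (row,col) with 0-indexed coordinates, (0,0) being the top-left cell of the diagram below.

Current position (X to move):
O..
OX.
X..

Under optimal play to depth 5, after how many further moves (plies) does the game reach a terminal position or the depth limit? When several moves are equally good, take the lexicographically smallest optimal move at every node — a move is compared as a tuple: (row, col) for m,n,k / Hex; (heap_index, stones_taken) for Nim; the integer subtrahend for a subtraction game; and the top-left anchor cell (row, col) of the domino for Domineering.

PV length from [O../OX./X..]: 1 ply

[O../OX./X..] X move#1: (0,1):+1/OX./OX./X..*, (0,2):+1/O.X/OX./X.., (1,2):+1/O../OXX/X.., (2,1):+1/O../OX./XX., (2,2):+1/O../OX./X.X
[OX./OX./X..] end (terminal -1, O#2); searched O../OX./X.. to 5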